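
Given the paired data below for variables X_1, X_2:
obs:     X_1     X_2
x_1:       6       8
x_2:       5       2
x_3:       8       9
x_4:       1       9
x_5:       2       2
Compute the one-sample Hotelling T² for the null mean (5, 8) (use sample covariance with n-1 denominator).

Step 1 — sample mean vector:
  mean(X_1) = (6 + 5 + 8 + 1 + 2) / 5 = 22/5 = 4.4
  mean(X_2) = (8 + 2 + 9 + 9 + 2) / 5 = 30/5 = 6
  x̄ = (4.4, 6),  deviation x̄ - mu_0 = (4.4, 6) - (5, 8) = (-0.6, -2).

Step 2 — sample covariance matrix, S[i,j] = (1/(n-1)) · Σ_k (x_{k,i} - mean_i) · (x_{k,j} - mean_j), divisor n-1 = 4:
  S[X_1,X_1] = ((1.6)·(1.6) + (0.6)·(0.6) + (3.6)·(3.6) + (-3.4)·(-3.4) + (-2.4)·(-2.4)) / 4 = 33.2/4 = 8.3
  S[X_1,X_2] = ((1.6)·(2) + (0.6)·(-4) + (3.6)·(3) + (-3.4)·(3) + (-2.4)·(-4)) / 4 = 11/4 = 2.75
  S[X_2,X_2] = ((2)·(2) + (-4)·(-4) + (3)·(3) + (3)·(3) + (-4)·(-4)) / 4 = 54/4 = 13.5
  S = [[8.3, 2.75],
 [2.75, 13.5]].

Step 3 — invert S. det(S) = 8.3·13.5 - (2.75)² = 104.4875.
  S^{-1} = (1/det) · [[d, -b], [-b, a]] = [[0.1292, -0.0263],
 [-0.0263, 0.0794]].

Step 4 — quadratic form (x̄ - mu_0)^T · S^{-1} · (x̄ - mu_0):
  S^{-1} · (x̄ - mu_0) = (-0.0249, -0.1431),
  (x̄ - mu_0)^T · [...] = (-0.6)·(-0.0249) + (-2)·(-0.1431) = 0.3011.

Step 5 — scale by n: T² = 5 · 0.3011 = 1.5054.

T² ≈ 1.5054


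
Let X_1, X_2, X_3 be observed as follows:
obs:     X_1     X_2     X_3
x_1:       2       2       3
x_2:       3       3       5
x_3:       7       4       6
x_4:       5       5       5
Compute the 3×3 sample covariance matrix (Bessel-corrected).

Step 1 — column means:
  mean(X_1) = (2 + 3 + 7 + 5) / 4 = 17/4 = 4.25
  mean(X_2) = (2 + 3 + 4 + 5) / 4 = 14/4 = 3.5
  mean(X_3) = (3 + 5 + 6 + 5) / 4 = 19/4 = 4.75

Step 2 — sample covariance S[i,j] = (1/(n-1)) · Σ_k (x_{k,i} - mean_i) · (x_{k,j} - mean_j), with n-1 = 3.
  S[X_1,X_1] = ((-2.25)·(-2.25) + (-1.25)·(-1.25) + (2.75)·(2.75) + (0.75)·(0.75)) / 3 = 14.75/3 = 4.9167
  S[X_1,X_2] = ((-2.25)·(-1.5) + (-1.25)·(-0.5) + (2.75)·(0.5) + (0.75)·(1.5)) / 3 = 6.5/3 = 2.1667
  S[X_1,X_3] = ((-2.25)·(-1.75) + (-1.25)·(0.25) + (2.75)·(1.25) + (0.75)·(0.25)) / 3 = 7.25/3 = 2.4167
  S[X_2,X_2] = ((-1.5)·(-1.5) + (-0.5)·(-0.5) + (0.5)·(0.5) + (1.5)·(1.5)) / 3 = 5/3 = 1.6667
  S[X_2,X_3] = ((-1.5)·(-1.75) + (-0.5)·(0.25) + (0.5)·(1.25) + (1.5)·(0.25)) / 3 = 3.5/3 = 1.1667
  S[X_3,X_3] = ((-1.75)·(-1.75) + (0.25)·(0.25) + (1.25)·(1.25) + (0.25)·(0.25)) / 3 = 4.75/3 = 1.5833

S is symmetric (S[j,i] = S[i,j]). Assembling:

S = [[4.9167, 2.1667, 2.4167],
 [2.1667, 1.6667, 1.1667],
 [2.4167, 1.1667, 1.5833]]


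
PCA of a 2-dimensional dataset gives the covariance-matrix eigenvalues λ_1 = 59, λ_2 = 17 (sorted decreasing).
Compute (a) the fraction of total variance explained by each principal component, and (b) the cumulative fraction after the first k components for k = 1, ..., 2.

Step 1 — total variance = trace(Sigma) = Σ λ_i = 59 + 17 = 76.

Step 2 — fraction explained by component i = λ_i / Σ λ:
  PC1: 59/76 = 0.7763
  PC2: 17/76 = 0.2237

Step 3 — cumulative fraction after k components = (λ_1 + ... + λ_k) / Σ λ:
  k = 1: 59/76 = 0.7763
  k = 2: (59 + 17)/76 = 76/76 = 1

Summary (fraction, with percent):

explained: PC1 0.7763 (77.63%), PC2 0.2237 (22.37%);  cumulative: 0.7763, 1


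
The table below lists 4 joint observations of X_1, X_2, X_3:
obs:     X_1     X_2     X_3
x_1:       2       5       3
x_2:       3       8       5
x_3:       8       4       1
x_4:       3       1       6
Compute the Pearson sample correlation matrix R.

Step 1 — column means:
  mean(X_1) = (2 + 3 + 8 + 3) / 4 = 16/4 = 4
  mean(X_2) = (5 + 8 + 4 + 1) / 4 = 18/4 = 4.5
  mean(X_3) = (3 + 5 + 1 + 6) / 4 = 15/4 = 3.75

Step 2 — sample variances and covariances s[i,j] = (1/(n-1)) · Σ_k (x_{k,i} - mean_i) · (x_{k,j} - mean_j), with n-1 = 3:
  s[X_1,X_1] = ((-2)·(-2) + (-1)·(-1) + (4)·(4) + (-1)·(-1)) / 3 = 22/3 = 7.3333
  s[X_1,X_2] = ((-2)·(0.5) + (-1)·(3.5) + (4)·(-0.5) + (-1)·(-3.5)) / 3 = -3/3 = -1
  s[X_1,X_3] = ((-2)·(-0.75) + (-1)·(1.25) + (4)·(-2.75) + (-1)·(2.25)) / 3 = -13/3 = -4.3333
  s[X_2,X_2] = ((0.5)·(0.5) + (3.5)·(3.5) + (-0.5)·(-0.5) + (-3.5)·(-3.5)) / 3 = 25/3 = 8.3333
  s[X_2,X_3] = ((0.5)·(-0.75) + (3.5)·(1.25) + (-0.5)·(-2.75) + (-3.5)·(2.25)) / 3 = -2.5/3 = -0.8333
  s[X_3,X_3] = ((-0.75)·(-0.75) + (1.25)·(1.25) + (-2.75)·(-2.75) + (2.25)·(2.25)) / 3 = 14.75/3 = 4.9167
  Sample standard deviations s_i = √(s[i,i]):
  s(X_1) = √(7.3333) = 2.708
  s(X_2) = √(8.3333) = 2.8868
  s(X_3) = √(4.9167) = 2.2174

Step 3 — r_{ij} = s_{ij} / (s_i · s_j):
  r[X_1,X_1] = 1 (diagonal).
  r[X_1,X_2] = -1 / (2.708 · 2.8868) = -1 / 7.8174 = -0.1279
  r[X_1,X_3] = -4.3333 / (2.708 · 2.2174) = -4.3333 / 6.0046 = -0.7217
  r[X_2,X_2] = 1 (diagonal).
  r[X_2,X_3] = -0.8333 / (2.8868 · 2.2174) = -0.8333 / 6.401 = -0.1302
  r[X_3,X_3] = 1 (diagonal).

R is symmetric with unit diagonal. Assembling:

R = [[1, -0.1279, -0.7217],
 [-0.1279, 1, -0.1302],
 [-0.7217, -0.1302, 1]]


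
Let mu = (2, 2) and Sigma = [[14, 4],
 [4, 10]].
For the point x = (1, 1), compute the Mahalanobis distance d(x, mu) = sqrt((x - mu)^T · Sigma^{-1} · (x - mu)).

Step 1 — centre the observation: (x - mu) = (-1, -1).

Step 2 — invert Sigma. det(Sigma) = 14·10 - (4)² = 124.
  Sigma^{-1} = (1/det) · [[d, -b], [-b, a]] = [[0.0806, -0.0323],
 [-0.0323, 0.1129]].

Step 3 — form the quadratic (x - mu)^T · Sigma^{-1} · (x - mu):
  Sigma^{-1} · (x - mu) = (-0.0484, -0.0806).
  (x - mu)^T · [Sigma^{-1} · (x - mu)] = (-1)·(-0.0484) + (-1)·(-0.0806) = 0.129.

Step 4 — take square root: d = √(0.129) ≈ 0.3592.

d(x, mu) = √(0.129) ≈ 0.3592


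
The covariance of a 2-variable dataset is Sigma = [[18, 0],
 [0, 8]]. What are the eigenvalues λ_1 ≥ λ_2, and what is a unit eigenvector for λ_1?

Step 1 — characteristic polynomial of 2×2 Sigma:
  det(Sigma - λI) = λ² - trace · λ + det = 0.
  trace = 18 + 8 = 26, det = 18·8 - (0)² = 144.
Step 2 — discriminant:
  Δ = trace² - 4·det = 676 - 576 = 100.
Step 3 — eigenvalues:
  λ = (trace ± √Δ)/2 = (26 ± 10)/2,
  λ_1 = 18,  λ_2 = 8.

Step 4 — unit eigenvector for λ_1: Sigma is diagonal, so its eigenvectors are the coordinate axes. λ_1 = 18 is the diagonal entry on the first coordinate axis, hence
  v_1 = (1, 0) (||v_1|| = 1).

λ_1 = 18,  λ_2 = 8;  v_1 ≈ (1, 0)


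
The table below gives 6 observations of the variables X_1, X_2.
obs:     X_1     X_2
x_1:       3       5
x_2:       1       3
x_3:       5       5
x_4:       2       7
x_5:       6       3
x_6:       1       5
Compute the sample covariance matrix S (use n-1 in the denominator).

Step 1 — column means:
  mean(X_1) = (3 + 1 + 5 + 2 + 6 + 1) / 6 = 18/6 = 3
  mean(X_2) = (5 + 3 + 5 + 7 + 3 + 5) / 6 = 28/6 = 4.6667

Step 2 — sample covariance S[i,j] = (1/(n-1)) · Σ_k (x_{k,i} - mean_i) · (x_{k,j} - mean_j), with n-1 = 5.
  S[X_1,X_1] = ((0)·(0) + (-2)·(-2) + (2)·(2) + (-1)·(-1) + (3)·(3) + (-2)·(-2)) / 5 = 22/5 = 4.4
  S[X_1,X_2] = ((0)·(0.3333) + (-2)·(-1.6667) + (2)·(0.3333) + (-1)·(2.3333) + (3)·(-1.6667) + (-2)·(0.3333)) / 5 = -4/5 = -0.8
  S[X_2,X_2] = ((0.3333)·(0.3333) + (-1.6667)·(-1.6667) + (0.3333)·(0.3333) + (2.3333)·(2.3333) + (-1.6667)·(-1.6667) + (0.3333)·(0.3333)) / 5 = 11.3333/5 = 2.2667

S is symmetric (S[j,i] = S[i,j]). Assembling:

S = [[4.4, -0.8],
 [-0.8, 2.2667]]


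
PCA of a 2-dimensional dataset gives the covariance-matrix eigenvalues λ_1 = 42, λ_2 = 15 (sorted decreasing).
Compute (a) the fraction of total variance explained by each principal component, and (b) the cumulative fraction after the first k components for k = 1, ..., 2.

Step 1 — total variance = trace(Sigma) = Σ λ_i = 42 + 15 = 57.

Step 2 — fraction explained by component i = λ_i / Σ λ:
  PC1: 42/57 = 0.7368
  PC2: 15/57 = 0.2632

Step 3 — cumulative fraction after k components = (λ_1 + ... + λ_k) / Σ λ:
  k = 1: 42/57 = 0.7368
  k = 2: (42 + 15)/57 = 57/57 = 1

Summary (fraction, with percent):

explained: PC1 0.7368 (73.68%), PC2 0.2632 (26.32%);  cumulative: 0.7368, 1


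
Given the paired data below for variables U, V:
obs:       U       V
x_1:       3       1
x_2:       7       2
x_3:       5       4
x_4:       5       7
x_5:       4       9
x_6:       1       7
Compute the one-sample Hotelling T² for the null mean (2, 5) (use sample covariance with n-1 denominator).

Step 1 — sample mean vector:
  mean(U) = (3 + 7 + 5 + 5 + 4 + 1) / 6 = 25/6 = 4.1667
  mean(V) = (1 + 2 + 4 + 7 + 9 + 7) / 6 = 30/6 = 5
  x̄ = (4.1667, 5),  deviation x̄ - mu_0 = (4.1667, 5) - (2, 5) = (2.1667, 0).

Step 2 — sample covariance matrix, S[i,j] = (1/(n-1)) · Σ_k (x_{k,i} - mean_i) · (x_{k,j} - mean_j), divisor n-1 = 5:
  S[U,U] = ((-1.1667)·(-1.1667) + (2.8333)·(2.8333) + (0.8333)·(0.8333) + (0.8333)·(0.8333) + (-0.1667)·(-0.1667) + (-3.1667)·(-3.1667)) / 5 = 20.8333/5 = 4.1667
  S[U,V] = ((-1.1667)·(-4) + (2.8333)·(-3) + (0.8333)·(-1) + (0.8333)·(2) + (-0.1667)·(4) + (-3.1667)·(2)) / 5 = -10/5 = -2
  S[V,V] = ((-4)·(-4) + (-3)·(-3) + (-1)·(-1) + (2)·(2) + (4)·(4) + (2)·(2)) / 5 = 50/5 = 10
  S = [[4.1667, -2],
 [-2, 10]].

Step 3 — invert S. det(S) = 4.1667·10 - (-2)² = 37.6667.
  S^{-1} = (1/det) · [[d, -b], [-b, a]] = [[0.2655, 0.0531],
 [0.0531, 0.1106]].

Step 4 — quadratic form (x̄ - mu_0)^T · S^{-1} · (x̄ - mu_0):
  S^{-1} · (x̄ - mu_0) = (0.5752, 0.115),
  (x̄ - mu_0)^T · [...] = (2.1667)·(0.5752) + (0)·(0.115) = 1.2463.

Step 5 — scale by n: T² = 6 · 1.2463 = 7.4779.

T² ≈ 7.4779


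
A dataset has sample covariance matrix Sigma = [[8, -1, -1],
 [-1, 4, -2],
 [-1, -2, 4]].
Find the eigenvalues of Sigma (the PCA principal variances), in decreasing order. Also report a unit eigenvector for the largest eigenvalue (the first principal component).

Step 1 — characteristic polynomial p(λ) = det(λI - Sigma) = λ³ - tr·λ² + c_1·λ - det, where tr = trace, c_1 = sum of the principal 2×2 minors, det = det(Sigma):
  tr = 8 + 4 + 4 = 16,
  c_1 = (8·4 - (-1)²) + (8·4 - (-1)²) + (4·4 - (-2)²) = 31 + 31 + 12 = 74,
  det = 8·(4·4 - (-2)²) - (-1)·((-1)·4 - (-2)·(-1)) + (-1)·((-1)·(-2) - 4·(-1)) = 8·(12) - (-1)·(-6) + (-1)·(6) = 84.
  So p(λ) = λ³ - 16λ² + 74λ - 84.
Step 2 — look for an integer root (rational root theorem: any rational root is an integer divisor of 84). Testing λ = 6:
  p(6) = 216 - 576 + 444 - 84 = 0  ✓
  Dividing out (λ - 6): p(λ) = (λ - 6)(λ² - 10λ + 14).
Step 3 — remaining eigenvalues from the quadratic λ² - 10λ + 14 = 0:
  Δ = 10² - 4·14 = 100 - 56 = 44,  λ = (10 ± √44)/2 = (10 ± 6.6332)/2 ≈ 8.3166 or 1.6834.
  Sorted: λ_1 = 8.3166,  λ_2 = 6,  λ_3 = 1.6834  (check: sum = 16 = tr ✓).

Step 4 — unit eigenvector for λ_1 ≈ 8.3166: v spans the null space of (Sigma - λ_1 I), whose rows are
  r_1 = (-0.3166, -1, -1),  r_2 = (-1, -4.3166, -2),  r_3 = (-1, -2, -4.3166).
  v is orthogonal to every row, so take v ∝ r_1 × r_2 = ((-1)·(-2) - (-1)·(-4.3166), (-1)·(-1) - (-0.3166)·(-2), (-0.3166)·(-4.3166) - (-1)·(-1)) ≈ (-2.3166, 0.3668, 0.3668).
  Rescale (multiply by -1 so the first nonzero entry is positive): u = (2.3166, -0.3668, -0.3668).
  ||u|| = √((2.3166)² + (-0.3668)² + (-0.3668)²) = √(5.6358) ≈ 2.374,  v_1 = u/||u|| ≈ (0.9758, -0.1545, -0.1545) (||v_1|| = 1).

λ_1 = 8.3166,  λ_2 = 6,  λ_3 = 1.6834;  v_1 ≈ (0.9758, -0.1545, -0.1545)


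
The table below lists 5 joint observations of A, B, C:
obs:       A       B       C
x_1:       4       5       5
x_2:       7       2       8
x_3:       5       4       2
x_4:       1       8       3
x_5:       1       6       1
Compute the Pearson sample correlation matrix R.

Step 1 — column means:
  mean(A) = (4 + 7 + 5 + 1 + 1) / 5 = 18/5 = 3.6
  mean(B) = (5 + 2 + 4 + 8 + 6) / 5 = 25/5 = 5
  mean(C) = (5 + 8 + 2 + 3 + 1) / 5 = 19/5 = 3.8

Step 2 — sample variances and covariances s[i,j] = (1/(n-1)) · Σ_k (x_{k,i} - mean_i) · (x_{k,j} - mean_j), with n-1 = 4:
  s[A,A] = ((0.4)·(0.4) + (3.4)·(3.4) + (1.4)·(1.4) + (-2.6)·(-2.6) + (-2.6)·(-2.6)) / 4 = 27.2/4 = 6.8
  s[A,B] = ((0.4)·(0) + (3.4)·(-3) + (1.4)·(-1) + (-2.6)·(3) + (-2.6)·(1)) / 4 = -22/4 = -5.5
  s[A,C] = ((0.4)·(1.2) + (3.4)·(4.2) + (1.4)·(-1.8) + (-2.6)·(-0.8) + (-2.6)·(-2.8)) / 4 = 21.6/4 = 5.4
  s[B,B] = ((0)·(0) + (-3)·(-3) + (-1)·(-1) + (3)·(3) + (1)·(1)) / 4 = 20/4 = 5
  s[B,C] = ((0)·(1.2) + (-3)·(4.2) + (-1)·(-1.8) + (3)·(-0.8) + (1)·(-2.8)) / 4 = -16/4 = -4
  s[C,C] = ((1.2)·(1.2) + (4.2)·(4.2) + (-1.8)·(-1.8) + (-0.8)·(-0.8) + (-2.8)·(-2.8)) / 4 = 30.8/4 = 7.7
  Sample standard deviations s_i = √(s[i,i]):
  s(A) = √(6.8) = 2.6077
  s(B) = √(5) = 2.2361
  s(C) = √(7.7) = 2.7749

Step 3 — r_{ij} = s_{ij} / (s_i · s_j):
  r[A,A] = 1 (diagonal).
  r[A,B] = -5.5 / (2.6077 · 2.2361) = -5.5 / 5.831 = -0.9432
  r[A,C] = 5.4 / (2.6077 · 2.7749) = 5.4 / 7.236 = 0.7463
  r[B,B] = 1 (diagonal).
  r[B,C] = -4 / (2.2361 · 2.7749) = -4 / 6.2048 = -0.6447
  r[C,C] = 1 (diagonal).

R is symmetric with unit diagonal. Assembling:

R = [[1, -0.9432, 0.7463],
 [-0.9432, 1, -0.6447],
 [0.7463, -0.6447, 1]]


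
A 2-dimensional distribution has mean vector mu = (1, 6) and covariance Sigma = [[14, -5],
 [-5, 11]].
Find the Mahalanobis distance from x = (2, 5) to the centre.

Step 1 — centre the observation: (x - mu) = (1, -1).

Step 2 — invert Sigma. det(Sigma) = 14·11 - (-5)² = 129.
  Sigma^{-1} = (1/det) · [[d, -b], [-b, a]] = [[0.0853, 0.0388],
 [0.0388, 0.1085]].

Step 3 — form the quadratic (x - mu)^T · Sigma^{-1} · (x - mu):
  Sigma^{-1} · (x - mu) = (0.0465, -0.0698).
  (x - mu)^T · [Sigma^{-1} · (x - mu)] = (1)·(0.0465) + (-1)·(-0.0698) = 0.1163.

Step 4 — take square root: d = √(0.1163) ≈ 0.341.

d(x, mu) = √(0.1163) ≈ 0.341


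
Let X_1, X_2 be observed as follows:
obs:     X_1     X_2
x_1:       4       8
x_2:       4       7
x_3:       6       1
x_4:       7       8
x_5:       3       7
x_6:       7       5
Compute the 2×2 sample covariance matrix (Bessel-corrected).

Step 1 — column means:
  mean(X_1) = (4 + 4 + 6 + 7 + 3 + 7) / 6 = 31/6 = 5.1667
  mean(X_2) = (8 + 7 + 1 + 8 + 7 + 5) / 6 = 36/6 = 6

Step 2 — sample covariance S[i,j] = (1/(n-1)) · Σ_k (x_{k,i} - mean_i) · (x_{k,j} - mean_j), with n-1 = 5.
  S[X_1,X_1] = ((-1.1667)·(-1.1667) + (-1.1667)·(-1.1667) + (0.8333)·(0.8333) + (1.8333)·(1.8333) + (-2.1667)·(-2.1667) + (1.8333)·(1.8333)) / 5 = 14.8333/5 = 2.9667
  S[X_1,X_2] = ((-1.1667)·(2) + (-1.1667)·(1) + (0.8333)·(-5) + (1.8333)·(2) + (-2.1667)·(1) + (1.8333)·(-1)) / 5 = -8/5 = -1.6
  S[X_2,X_2] = ((2)·(2) + (1)·(1) + (-5)·(-5) + (2)·(2) + (1)·(1) + (-1)·(-1)) / 5 = 36/5 = 7.2

S is symmetric (S[j,i] = S[i,j]). Assembling:

S = [[2.9667, -1.6],
 [-1.6, 7.2]]


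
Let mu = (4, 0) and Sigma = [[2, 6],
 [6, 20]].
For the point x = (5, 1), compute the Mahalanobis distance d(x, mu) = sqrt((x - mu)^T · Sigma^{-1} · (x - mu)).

Step 1 — centre the observation: (x - mu) = (1, 1).

Step 2 — invert Sigma. det(Sigma) = 2·20 - (6)² = 4.
  Sigma^{-1} = (1/det) · [[d, -b], [-b, a]] = [[5, -1.5],
 [-1.5, 0.5]].

Step 3 — form the quadratic (x - mu)^T · Sigma^{-1} · (x - mu):
  Sigma^{-1} · (x - mu) = (3.5, -1).
  (x - mu)^T · [Sigma^{-1} · (x - mu)] = (1)·(3.5) + (1)·(-1) = 2.5.

Step 4 — take square root: d = √(2.5) ≈ 1.5811.

d(x, mu) = √(2.5) ≈ 1.5811


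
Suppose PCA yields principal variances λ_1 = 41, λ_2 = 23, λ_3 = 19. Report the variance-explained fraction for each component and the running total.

Step 1 — total variance = trace(Sigma) = Σ λ_i = 41 + 23 + 19 = 83.

Step 2 — fraction explained by component i = λ_i / Σ λ:
  PC1: 41/83 = 0.494
  PC2: 23/83 = 0.2771
  PC3: 19/83 = 0.2289

Step 3 — cumulative fraction after k components = (λ_1 + ... + λ_k) / Σ λ:
  k = 1: 41/83 = 0.494
  k = 2: (41 + 23)/83 = 64/83 = 0.7711
  k = 3: (41 + 23 + 19)/83 = 83/83 = 1

Summary (fraction, with percent):

explained: PC1 0.494 (49.4%), PC2 0.2771 (27.71%), PC3 0.2289 (22.89%);  cumulative: 0.494, 0.7711, 1


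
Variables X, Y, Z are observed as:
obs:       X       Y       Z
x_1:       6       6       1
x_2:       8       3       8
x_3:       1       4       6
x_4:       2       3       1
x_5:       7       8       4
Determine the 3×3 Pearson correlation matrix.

Step 1 — column means:
  mean(X) = (6 + 8 + 1 + 2 + 7) / 5 = 24/5 = 4.8
  mean(Y) = (6 + 3 + 4 + 3 + 8) / 5 = 24/5 = 4.8
  mean(Z) = (1 + 8 + 6 + 1 + 4) / 5 = 20/5 = 4

Step 2 — sample variances and covariances s[i,j] = (1/(n-1)) · Σ_k (x_{k,i} - mean_i) · (x_{k,j} - mean_j), with n-1 = 4:
  s[X,X] = ((1.2)·(1.2) + (3.2)·(3.2) + (-3.8)·(-3.8) + (-2.8)·(-2.8) + (2.2)·(2.2)) / 4 = 38.8/4 = 9.7
  s[X,Y] = ((1.2)·(1.2) + (3.2)·(-1.8) + (-3.8)·(-0.8) + (-2.8)·(-1.8) + (2.2)·(3.2)) / 4 = 10.8/4 = 2.7
  s[X,Z] = ((1.2)·(-3) + (3.2)·(4) + (-3.8)·(2) + (-2.8)·(-3) + (2.2)·(0)) / 4 = 10/4 = 2.5
  s[Y,Y] = ((1.2)·(1.2) + (-1.8)·(-1.8) + (-0.8)·(-0.8) + (-1.8)·(-1.8) + (3.2)·(3.2)) / 4 = 18.8/4 = 4.7
  s[Y,Z] = ((1.2)·(-3) + (-1.8)·(4) + (-0.8)·(2) + (-1.8)·(-3) + (3.2)·(0)) / 4 = -7/4 = -1.75
  s[Z,Z] = ((-3)·(-3) + (4)·(4) + (2)·(2) + (-3)·(-3) + (0)·(0)) / 4 = 38/4 = 9.5
  Sample standard deviations s_i = √(s[i,i]):
  s(X) = √(9.7) = 3.1145
  s(Y) = √(4.7) = 2.1679
  s(Z) = √(9.5) = 3.0822

Step 3 — r_{ij} = s_{ij} / (s_i · s_j):
  r[X,X] = 1 (diagonal).
  r[X,Y] = 2.7 / (3.1145 · 2.1679) = 2.7 / 6.752 = 0.3999
  r[X,Z] = 2.5 / (3.1145 · 3.0822) = 2.5 / 9.5995 = 0.2604
  r[Y,Y] = 1 (diagonal).
  r[Y,Z] = -1.75 / (2.1679 · 3.0822) = -1.75 / 6.6821 = -0.2619
  r[Z,Z] = 1 (diagonal).

R is symmetric with unit diagonal. Assembling:

R = [[1, 0.3999, 0.2604],
 [0.3999, 1, -0.2619],
 [0.2604, -0.2619, 1]]


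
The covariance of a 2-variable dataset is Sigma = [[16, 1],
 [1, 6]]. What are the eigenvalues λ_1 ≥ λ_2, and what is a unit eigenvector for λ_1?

Step 1 — characteristic polynomial of 2×2 Sigma:
  det(Sigma - λI) = λ² - trace · λ + det = 0.
  trace = 16 + 6 = 22, det = 16·6 - (1)² = 95.
Step 2 — discriminant:
  Δ = trace² - 4·det = 484 - 380 = 104.
Step 3 — eigenvalues:
  λ = (trace ± √Δ)/2 = (22 ± 10.198)/2,
  λ_1 = 16.099,  λ_2 = 5.901.

Step 4 — unit eigenvector for λ_1: solve (Sigma - λ_1 I)v = 0. First row:
  (16 - 16.099)·v_x + (1)·v_y = 0, i.e. (-0.099)·v_x + (1)·v_y = 0,
  so v ∝ (b, λ_1 - a) = (1, 0.099) = u.
  ||u|| = √((1)² + (0.099)²) = √(1.0098) ≈ 1.0049,
  v_1 = u/||u|| ≈ (0.9951, 0.0985) (||v_1|| = 1).

λ_1 = 16.099,  λ_2 = 5.901;  v_1 ≈ (0.9951, 0.0985)


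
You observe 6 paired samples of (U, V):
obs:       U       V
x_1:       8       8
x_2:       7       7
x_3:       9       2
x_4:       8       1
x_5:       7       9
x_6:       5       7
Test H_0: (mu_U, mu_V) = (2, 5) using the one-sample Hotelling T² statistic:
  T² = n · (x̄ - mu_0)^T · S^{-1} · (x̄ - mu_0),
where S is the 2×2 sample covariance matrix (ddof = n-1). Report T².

Step 1 — sample mean vector:
  mean(U) = (8 + 7 + 9 + 8 + 7 + 5) / 6 = 44/6 = 7.3333
  mean(V) = (8 + 7 + 2 + 1 + 9 + 7) / 6 = 34/6 = 5.6667
  x̄ = (7.3333, 5.6667),  deviation x̄ - mu_0 = (7.3333, 5.6667) - (2, 5) = (5.3333, 0.6667).

Step 2 — sample covariance matrix, S[i,j] = (1/(n-1)) · Σ_k (x_{k,i} - mean_i) · (x_{k,j} - mean_j), divisor n-1 = 5:
  S[U,U] = ((0.6667)·(0.6667) + (-0.3333)·(-0.3333) + (1.6667)·(1.6667) + (0.6667)·(0.6667) + (-0.3333)·(-0.3333) + (-2.3333)·(-2.3333)) / 5 = 9.3333/5 = 1.8667
  S[U,V] = ((0.6667)·(2.3333) + (-0.3333)·(1.3333) + (1.6667)·(-3.6667) + (0.6667)·(-4.6667) + (-0.3333)·(3.3333) + (-2.3333)·(1.3333)) / 5 = -12.3333/5 = -2.4667
  S[V,V] = ((2.3333)·(2.3333) + (1.3333)·(1.3333) + (-3.6667)·(-3.6667) + (-4.6667)·(-4.6667) + (3.3333)·(3.3333) + (1.3333)·(1.3333)) / 5 = 55.3333/5 = 11.0667
  S = [[1.8667, -2.4667],
 [-2.4667, 11.0667]].

Step 3 — invert S. det(S) = 1.8667·11.0667 - (-2.4667)² = 14.5733.
  S^{-1} = (1/det) · [[d, -b], [-b, a]] = [[0.7594, 0.1693],
 [0.1693, 0.1281]].

Step 4 — quadratic form (x̄ - mu_0)^T · S^{-1} · (x̄ - mu_0):
  S^{-1} · (x̄ - mu_0) = (4.1629, 0.9881),
  (x̄ - mu_0)^T · [...] = (5.3333)·(4.1629) + (0.6667)·(0.9881) = 22.8606.

Step 5 — scale by n: T² = 6 · 22.8606 = 137.1638.

T² ≈ 137.1638


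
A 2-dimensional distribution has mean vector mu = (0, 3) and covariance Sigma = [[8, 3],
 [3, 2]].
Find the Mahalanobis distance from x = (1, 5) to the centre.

Step 1 — centre the observation: (x - mu) = (1, 2).

Step 2 — invert Sigma. det(Sigma) = 8·2 - (3)² = 7.
  Sigma^{-1} = (1/det) · [[d, -b], [-b, a]] = [[0.2857, -0.4286],
 [-0.4286, 1.1429]].

Step 3 — form the quadratic (x - mu)^T · Sigma^{-1} · (x - mu):
  Sigma^{-1} · (x - mu) = (-0.5714, 1.8571).
  (x - mu)^T · [Sigma^{-1} · (x - mu)] = (1)·(-0.5714) + (2)·(1.8571) = 3.1429.

Step 4 — take square root: d = √(3.1429) ≈ 1.7728.

d(x, mu) = √(3.1429) ≈ 1.7728


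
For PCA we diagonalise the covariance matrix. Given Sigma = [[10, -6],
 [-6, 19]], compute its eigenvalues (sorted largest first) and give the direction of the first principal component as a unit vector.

Step 1 — characteristic polynomial of 2×2 Sigma:
  det(Sigma - λI) = λ² - trace · λ + det = 0.
  trace = 10 + 19 = 29, det = 10·19 - (-6)² = 154.
Step 2 — discriminant:
  Δ = trace² - 4·det = 841 - 616 = 225.
Step 3 — eigenvalues:
  λ = (trace ± √Δ)/2 = (29 ± 15)/2,
  λ_1 = 22,  λ_2 = 7.

Step 4 — unit eigenvector for λ_1: solve (Sigma - λ_1 I)v = 0. First row:
  (10 - 22)·v_x + (-6)·v_y = 0, i.e. (-12)·v_x + (-6)·v_y = 0,
  so v ∝ (b, λ_1 - a) = (-6, 12); multiply by -1 so the first entry is positive: u = (6, -12).
  ||u|| = √((6)² + (-12)²) = √(180) ≈ 13.4164,
  v_1 = u/||u|| ≈ (0.4472, -0.8944) (||v_1|| = 1).

λ_1 = 22,  λ_2 = 7;  v_1 ≈ (0.4472, -0.8944)


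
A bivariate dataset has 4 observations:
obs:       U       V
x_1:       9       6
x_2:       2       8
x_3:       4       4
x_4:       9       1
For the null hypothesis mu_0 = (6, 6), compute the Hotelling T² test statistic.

Step 1 — sample mean vector:
  mean(U) = (9 + 2 + 4 + 9) / 4 = 24/4 = 6
  mean(V) = (6 + 8 + 4 + 1) / 4 = 19/4 = 4.75
  x̄ = (6, 4.75),  deviation x̄ - mu_0 = (6, 4.75) - (6, 6) = (0, -1.25).

Step 2 — sample covariance matrix, S[i,j] = (1/(n-1)) · Σ_k (x_{k,i} - mean_i) · (x_{k,j} - mean_j), divisor n-1 = 3:
  S[U,U] = ((3)·(3) + (-4)·(-4) + (-2)·(-2) + (3)·(3)) / 3 = 38/3 = 12.6667
  S[U,V] = ((3)·(1.25) + (-4)·(3.25) + (-2)·(-0.75) + (3)·(-3.75)) / 3 = -19/3 = -6.3333
  S[V,V] = ((1.25)·(1.25) + (3.25)·(3.25) + (-0.75)·(-0.75) + (-3.75)·(-3.75)) / 3 = 26.75/3 = 8.9167
  S = [[12.6667, -6.3333],
 [-6.3333, 8.9167]].

Step 3 — invert S. det(S) = 12.6667·8.9167 - (-6.3333)² = 72.8333.
  S^{-1} = (1/det) · [[d, -b], [-b, a]] = [[0.1224, 0.087],
 [0.087, 0.1739]].

Step 4 — quadratic form (x̄ - mu_0)^T · S^{-1} · (x̄ - mu_0):
  S^{-1} · (x̄ - mu_0) = (-0.1087, -0.2174),
  (x̄ - mu_0)^T · [...] = (0)·(-0.1087) + (-1.25)·(-0.2174) = 0.2717.

Step 5 — scale by n: T² = 4 · 0.2717 = 1.087.

T² ≈ 1.087


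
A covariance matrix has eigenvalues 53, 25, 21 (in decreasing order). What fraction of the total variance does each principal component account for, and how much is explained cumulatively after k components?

Step 1 — total variance = trace(Sigma) = Σ λ_i = 53 + 25 + 21 = 99.

Step 2 — fraction explained by component i = λ_i / Σ λ:
  PC1: 53/99 = 0.5354
  PC2: 25/99 = 0.2525
  PC3: 21/99 = 0.2121

Step 3 — cumulative fraction after k components = (λ_1 + ... + λ_k) / Σ λ:
  k = 1: 53/99 = 0.5354
  k = 2: (53 + 25)/99 = 78/99 = 0.7879
  k = 3: (53 + 25 + 21)/99 = 99/99 = 1

Summary (fraction, with percent):

explained: PC1 0.5354 (53.54%), PC2 0.2525 (25.25%), PC3 0.2121 (21.21%);  cumulative: 0.5354, 0.7879, 1


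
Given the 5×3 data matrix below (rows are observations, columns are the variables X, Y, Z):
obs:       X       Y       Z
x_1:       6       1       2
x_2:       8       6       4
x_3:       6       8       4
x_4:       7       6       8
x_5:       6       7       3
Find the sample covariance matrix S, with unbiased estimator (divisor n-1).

Step 1 — column means:
  mean(X) = (6 + 8 + 6 + 7 + 6) / 5 = 33/5 = 6.6
  mean(Y) = (1 + 6 + 8 + 6 + 7) / 5 = 28/5 = 5.6
  mean(Z) = (2 + 4 + 4 + 8 + 3) / 5 = 21/5 = 4.2

Step 2 — sample covariance S[i,j] = (1/(n-1)) · Σ_k (x_{k,i} - mean_i) · (x_{k,j} - mean_j), with n-1 = 4.
  S[X,X] = ((-0.6)·(-0.6) + (1.4)·(1.4) + (-0.6)·(-0.6) + (0.4)·(0.4) + (-0.6)·(-0.6)) / 4 = 3.2/4 = 0.8
  S[X,Y] = ((-0.6)·(-4.6) + (1.4)·(0.4) + (-0.6)·(2.4) + (0.4)·(0.4) + (-0.6)·(1.4)) / 4 = 1.2/4 = 0.3
  S[X,Z] = ((-0.6)·(-2.2) + (1.4)·(-0.2) + (-0.6)·(-0.2) + (0.4)·(3.8) + (-0.6)·(-1.2)) / 4 = 3.4/4 = 0.85
  S[Y,Y] = ((-4.6)·(-4.6) + (0.4)·(0.4) + (2.4)·(2.4) + (0.4)·(0.4) + (1.4)·(1.4)) / 4 = 29.2/4 = 7.3
  S[Y,Z] = ((-4.6)·(-2.2) + (0.4)·(-0.2) + (2.4)·(-0.2) + (0.4)·(3.8) + (1.4)·(-1.2)) / 4 = 9.4/4 = 2.35
  S[Z,Z] = ((-2.2)·(-2.2) + (-0.2)·(-0.2) + (-0.2)·(-0.2) + (3.8)·(3.8) + (-1.2)·(-1.2)) / 4 = 20.8/4 = 5.2

S is symmetric (S[j,i] = S[i,j]). Assembling:

S = [[0.8, 0.3, 0.85],
 [0.3, 7.3, 2.35],
 [0.85, 2.35, 5.2]]


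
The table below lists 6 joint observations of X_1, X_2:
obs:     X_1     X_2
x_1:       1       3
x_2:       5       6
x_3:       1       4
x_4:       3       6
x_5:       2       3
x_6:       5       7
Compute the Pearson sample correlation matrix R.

Step 1 — column means:
  mean(X_1) = (1 + 5 + 1 + 3 + 2 + 5) / 6 = 17/6 = 2.8333
  mean(X_2) = (3 + 6 + 4 + 6 + 3 + 7) / 6 = 29/6 = 4.8333

Step 2 — sample variances and covariances s[i,j] = (1/(n-1)) · Σ_k (x_{k,i} - mean_i) · (x_{k,j} - mean_j), with n-1 = 5:
  s[X_1,X_1] = ((-1.8333)·(-1.8333) + (2.1667)·(2.1667) + (-1.8333)·(-1.8333) + (0.1667)·(0.1667) + (-0.8333)·(-0.8333) + (2.1667)·(2.1667)) / 5 = 16.8333/5 = 3.3667
  s[X_1,X_2] = ((-1.8333)·(-1.8333) + (2.1667)·(1.1667) + (-1.8333)·(-0.8333) + (0.1667)·(1.1667) + (-0.8333)·(-1.8333) + (2.1667)·(2.1667)) / 5 = 13.8333/5 = 2.7667
  s[X_2,X_2] = ((-1.8333)·(-1.8333) + (1.1667)·(1.1667) + (-0.8333)·(-0.8333) + (1.1667)·(1.1667) + (-1.8333)·(-1.8333) + (2.1667)·(2.1667)) / 5 = 14.8333/5 = 2.9667
  Sample standard deviations s_i = √(s[i,i]):
  s(X_1) = √(3.3667) = 1.8348
  s(X_2) = √(2.9667) = 1.7224

Step 3 — r_{ij} = s_{ij} / (s_i · s_j):
  r[X_1,X_1] = 1 (diagonal).
  r[X_1,X_2] = 2.7667 / (1.8348 · 1.7224) = 2.7667 / 3.1603 = 0.8754
  r[X_2,X_2] = 1 (diagonal).

R is symmetric with unit diagonal. Assembling:

R = [[1, 0.8754],
 [0.8754, 1]]


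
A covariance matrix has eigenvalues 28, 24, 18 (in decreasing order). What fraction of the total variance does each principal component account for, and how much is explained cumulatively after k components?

Step 1 — total variance = trace(Sigma) = Σ λ_i = 28 + 24 + 18 = 70.

Step 2 — fraction explained by component i = λ_i / Σ λ:
  PC1: 28/70 = 0.4
  PC2: 24/70 = 0.3429
  PC3: 18/70 = 0.2571

Step 3 — cumulative fraction after k components = (λ_1 + ... + λ_k) / Σ λ:
  k = 1: 28/70 = 0.4
  k = 2: (28 + 24)/70 = 52/70 = 0.7429
  k = 3: (28 + 24 + 18)/70 = 70/70 = 1

Summary (fraction, with percent):

explained: PC1 0.4 (40%), PC2 0.3429 (34.29%), PC3 0.2571 (25.71%);  cumulative: 0.4, 0.7429, 1


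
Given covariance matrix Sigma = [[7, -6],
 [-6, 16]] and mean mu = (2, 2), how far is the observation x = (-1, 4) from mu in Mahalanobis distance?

Step 1 — centre the observation: (x - mu) = (-3, 2).

Step 2 — invert Sigma. det(Sigma) = 7·16 - (-6)² = 76.
  Sigma^{-1} = (1/det) · [[d, -b], [-b, a]] = [[0.2105, 0.0789],
 [0.0789, 0.0921]].

Step 3 — form the quadratic (x - mu)^T · Sigma^{-1} · (x - mu):
  Sigma^{-1} · (x - mu) = (-0.4737, -0.0526).
  (x - mu)^T · [Sigma^{-1} · (x - mu)] = (-3)·(-0.4737) + (2)·(-0.0526) = 1.3158.

Step 4 — take square root: d = √(1.3158) ≈ 1.1471.

d(x, mu) = √(1.3158) ≈ 1.1471


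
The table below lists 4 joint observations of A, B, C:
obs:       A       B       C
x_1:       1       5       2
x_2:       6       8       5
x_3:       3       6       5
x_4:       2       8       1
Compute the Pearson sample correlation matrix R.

Step 1 — column means:
  mean(A) = (1 + 6 + 3 + 2) / 4 = 12/4 = 3
  mean(B) = (5 + 8 + 6 + 8) / 4 = 27/4 = 6.75
  mean(C) = (2 + 5 + 5 + 1) / 4 = 13/4 = 3.25

Step 2 — sample variances and covariances s[i,j] = (1/(n-1)) · Σ_k (x_{k,i} - mean_i) · (x_{k,j} - mean_j), with n-1 = 3:
  s[A,A] = ((-2)·(-2) + (3)·(3) + (0)·(0) + (-1)·(-1)) / 3 = 14/3 = 4.6667
  s[A,B] = ((-2)·(-1.75) + (3)·(1.25) + (0)·(-0.75) + (-1)·(1.25)) / 3 = 6/3 = 2
  s[A,C] = ((-2)·(-1.25) + (3)·(1.75) + (0)·(1.75) + (-1)·(-2.25)) / 3 = 10/3 = 3.3333
  s[B,B] = ((-1.75)·(-1.75) + (1.25)·(1.25) + (-0.75)·(-0.75) + (1.25)·(1.25)) / 3 = 6.75/3 = 2.25
  s[B,C] = ((-1.75)·(-1.25) + (1.25)·(1.75) + (-0.75)·(1.75) + (1.25)·(-2.25)) / 3 = 0.25/3 = 0.0833
  s[C,C] = ((-1.25)·(-1.25) + (1.75)·(1.75) + (1.75)·(1.75) + (-2.25)·(-2.25)) / 3 = 12.75/3 = 4.25
  Sample standard deviations s_i = √(s[i,i]):
  s(A) = √(4.6667) = 2.1602
  s(B) = √(2.25) = 1.5
  s(C) = √(4.25) = 2.0616

Step 3 — r_{ij} = s_{ij} / (s_i · s_j):
  r[A,A] = 1 (diagonal).
  r[A,B] = 2 / (2.1602 · 1.5) = 2 / 3.2404 = 0.6172
  r[A,C] = 3.3333 / (2.1602 · 2.0616) = 3.3333 / 4.4535 = 0.7485
  r[B,B] = 1 (diagonal).
  r[B,C] = 0.0833 / (1.5 · 2.0616) = 0.0833 / 3.0923 = 0.0269
  r[C,C] = 1 (diagonal).

R is symmetric with unit diagonal. Assembling:

R = [[1, 0.6172, 0.7485],
 [0.6172, 1, 0.0269],
 [0.7485, 0.0269, 1]]


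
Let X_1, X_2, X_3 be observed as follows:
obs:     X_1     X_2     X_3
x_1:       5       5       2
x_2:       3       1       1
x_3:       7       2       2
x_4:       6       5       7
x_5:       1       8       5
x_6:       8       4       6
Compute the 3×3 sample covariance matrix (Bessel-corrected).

Step 1 — column means:
  mean(X_1) = (5 + 3 + 7 + 6 + 1 + 8) / 6 = 30/6 = 5
  mean(X_2) = (5 + 1 + 2 + 5 + 8 + 4) / 6 = 25/6 = 4.1667
  mean(X_3) = (2 + 1 + 2 + 7 + 5 + 6) / 6 = 23/6 = 3.8333

Step 2 — sample covariance S[i,j] = (1/(n-1)) · Σ_k (x_{k,i} - mean_i) · (x_{k,j} - mean_j), with n-1 = 5.
  S[X_1,X_1] = ((0)·(0) + (-2)·(-2) + (2)·(2) + (1)·(1) + (-4)·(-4) + (3)·(3)) / 5 = 34/5 = 6.8
  S[X_1,X_2] = ((0)·(0.8333) + (-2)·(-3.1667) + (2)·(-2.1667) + (1)·(0.8333) + (-4)·(3.8333) + (3)·(-0.1667)) / 5 = -13/5 = -2.6
  S[X_1,X_3] = ((0)·(-1.8333) + (-2)·(-2.8333) + (2)·(-1.8333) + (1)·(3.1667) + (-4)·(1.1667) + (3)·(2.1667)) / 5 = 7/5 = 1.4
  S[X_2,X_2] = ((0.8333)·(0.8333) + (-3.1667)·(-3.1667) + (-2.1667)·(-2.1667) + (0.8333)·(0.8333) + (3.8333)·(3.8333) + (-0.1667)·(-0.1667)) / 5 = 30.8333/5 = 6.1667
  S[X_2,X_3] = ((0.8333)·(-1.8333) + (-3.1667)·(-2.8333) + (-2.1667)·(-1.8333) + (0.8333)·(3.1667) + (3.8333)·(1.1667) + (-0.1667)·(2.1667)) / 5 = 18.1667/5 = 3.6333
  S[X_3,X_3] = ((-1.8333)·(-1.8333) + (-2.8333)·(-2.8333) + (-1.8333)·(-1.8333) + (3.1667)·(3.1667) + (1.1667)·(1.1667) + (2.1667)·(2.1667)) / 5 = 30.8333/5 = 6.1667

S is symmetric (S[j,i] = S[i,j]). Assembling:

S = [[6.8, -2.6, 1.4],
 [-2.6, 6.1667, 3.6333],
 [1.4, 3.6333, 6.1667]]


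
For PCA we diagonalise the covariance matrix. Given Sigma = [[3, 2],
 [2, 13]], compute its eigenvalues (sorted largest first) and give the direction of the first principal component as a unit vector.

Step 1 — characteristic polynomial of 2×2 Sigma:
  det(Sigma - λI) = λ² - trace · λ + det = 0.
  trace = 3 + 13 = 16, det = 3·13 - (2)² = 35.
Step 2 — discriminant:
  Δ = trace² - 4·det = 256 - 140 = 116.
Step 3 — eigenvalues:
  λ = (trace ± √Δ)/2 = (16 ± 10.7703)/2,
  λ_1 = 13.3852,  λ_2 = 2.6148.

Step 4 — unit eigenvector for λ_1: solve (Sigma - λ_1 I)v = 0. First row:
  (3 - 13.3852)·v_x + (2)·v_y = 0, i.e. (-10.3852)·v_x + (2)·v_y = 0,
  so v ∝ (b, λ_1 - a) = (2, 10.3852) = u.
  ||u|| = √((2)² + (10.3852)²) = √(111.8516) ≈ 10.576,
  v_1 = u/||u|| ≈ (0.1891, 0.982) (||v_1|| = 1).

λ_1 = 13.3852,  λ_2 = 2.6148;  v_1 ≈ (0.1891, 0.982)


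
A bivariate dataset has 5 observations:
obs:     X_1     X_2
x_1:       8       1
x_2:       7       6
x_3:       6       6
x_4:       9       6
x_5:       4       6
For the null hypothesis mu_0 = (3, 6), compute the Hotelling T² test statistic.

Step 1 — sample mean vector:
  mean(X_1) = (8 + 7 + 6 + 9 + 4) / 5 = 34/5 = 6.8
  mean(X_2) = (1 + 6 + 6 + 6 + 6) / 5 = 25/5 = 5
  x̄ = (6.8, 5),  deviation x̄ - mu_0 = (6.8, 5) - (3, 6) = (3.8, -1).

Step 2 — sample covariance matrix, S[i,j] = (1/(n-1)) · Σ_k (x_{k,i} - mean_i) · (x_{k,j} - mean_j), divisor n-1 = 4:
  S[X_1,X_1] = ((1.2)·(1.2) + (0.2)·(0.2) + (-0.8)·(-0.8) + (2.2)·(2.2) + (-2.8)·(-2.8)) / 4 = 14.8/4 = 3.7
  S[X_1,X_2] = ((1.2)·(-4) + (0.2)·(1) + (-0.8)·(1) + (2.2)·(1) + (-2.8)·(1)) / 4 = -6/4 = -1.5
  S[X_2,X_2] = ((-4)·(-4) + (1)·(1) + (1)·(1) + (1)·(1) + (1)·(1)) / 4 = 20/4 = 5
  S = [[3.7, -1.5],
 [-1.5, 5]].

Step 3 — invert S. det(S) = 3.7·5 - (-1.5)² = 16.25.
  S^{-1} = (1/det) · [[d, -b], [-b, a]] = [[0.3077, 0.0923],
 [0.0923, 0.2277]].

Step 4 — quadratic form (x̄ - mu_0)^T · S^{-1} · (x̄ - mu_0):
  S^{-1} · (x̄ - mu_0) = (1.0769, 0.1231),
  (x̄ - mu_0)^T · [...] = (3.8)·(1.0769) + (-1)·(0.1231) = 3.9692.

Step 5 — scale by n: T² = 5 · 3.9692 = 19.8462.

T² ≈ 19.8462


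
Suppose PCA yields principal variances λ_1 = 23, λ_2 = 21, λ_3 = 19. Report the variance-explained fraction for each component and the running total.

Step 1 — total variance = trace(Sigma) = Σ λ_i = 23 + 21 + 19 = 63.

Step 2 — fraction explained by component i = λ_i / Σ λ:
  PC1: 23/63 = 0.3651
  PC2: 21/63 = 0.3333
  PC3: 19/63 = 0.3016

Step 3 — cumulative fraction after k components = (λ_1 + ... + λ_k) / Σ λ:
  k = 1: 23/63 = 0.3651
  k = 2: (23 + 21)/63 = 44/63 = 0.6984
  k = 3: (23 + 21 + 19)/63 = 63/63 = 1

Summary (fraction, with percent):

explained: PC1 0.3651 (36.51%), PC2 0.3333 (33.33%), PC3 0.3016 (30.16%);  cumulative: 0.3651, 0.6984, 1


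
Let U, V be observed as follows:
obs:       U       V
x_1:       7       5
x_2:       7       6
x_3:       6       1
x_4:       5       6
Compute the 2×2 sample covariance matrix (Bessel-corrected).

Step 1 — column means:
  mean(U) = (7 + 7 + 6 + 5) / 4 = 25/4 = 6.25
  mean(V) = (5 + 6 + 1 + 6) / 4 = 18/4 = 4.5

Step 2 — sample covariance S[i,j] = (1/(n-1)) · Σ_k (x_{k,i} - mean_i) · (x_{k,j} - mean_j), with n-1 = 3.
  S[U,U] = ((0.75)·(0.75) + (0.75)·(0.75) + (-0.25)·(-0.25) + (-1.25)·(-1.25)) / 3 = 2.75/3 = 0.9167
  S[U,V] = ((0.75)·(0.5) + (0.75)·(1.5) + (-0.25)·(-3.5) + (-1.25)·(1.5)) / 3 = 0.5/3 = 0.1667
  S[V,V] = ((0.5)·(0.5) + (1.5)·(1.5) + (-3.5)·(-3.5) + (1.5)·(1.5)) / 3 = 17/3 = 5.6667

S is symmetric (S[j,i] = S[i,j]). Assembling:

S = [[0.9167, 0.1667],
 [0.1667, 5.6667]]


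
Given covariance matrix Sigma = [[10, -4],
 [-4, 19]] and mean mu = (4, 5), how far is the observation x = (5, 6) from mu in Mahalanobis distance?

Step 1 — centre the observation: (x - mu) = (1, 1).

Step 2 — invert Sigma. det(Sigma) = 10·19 - (-4)² = 174.
  Sigma^{-1} = (1/det) · [[d, -b], [-b, a]] = [[0.1092, 0.023],
 [0.023, 0.0575]].

Step 3 — form the quadratic (x - mu)^T · Sigma^{-1} · (x - mu):
  Sigma^{-1} · (x - mu) = (0.1322, 0.0805).
  (x - mu)^T · [Sigma^{-1} · (x - mu)] = (1)·(0.1322) + (1)·(0.0805) = 0.2126.

Step 4 — take square root: d = √(0.2126) ≈ 0.4611.

d(x, mu) = √(0.2126) ≈ 0.4611


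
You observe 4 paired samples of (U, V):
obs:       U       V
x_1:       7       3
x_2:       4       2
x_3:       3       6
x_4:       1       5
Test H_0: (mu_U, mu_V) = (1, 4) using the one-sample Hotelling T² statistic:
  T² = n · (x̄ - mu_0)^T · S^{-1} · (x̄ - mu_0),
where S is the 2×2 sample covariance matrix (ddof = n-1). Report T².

Step 1 — sample mean vector:
  mean(U) = (7 + 4 + 3 + 1) / 4 = 15/4 = 3.75
  mean(V) = (3 + 2 + 6 + 5) / 4 = 16/4 = 4
  x̄ = (3.75, 4),  deviation x̄ - mu_0 = (3.75, 4) - (1, 4) = (2.75, 0).

Step 2 — sample covariance matrix, S[i,j] = (1/(n-1)) · Σ_k (x_{k,i} - mean_i) · (x_{k,j} - mean_j), divisor n-1 = 3:
  S[U,U] = ((3.25)·(3.25) + (0.25)·(0.25) + (-0.75)·(-0.75) + (-2.75)·(-2.75)) / 3 = 18.75/3 = 6.25
  S[U,V] = ((3.25)·(-1) + (0.25)·(-2) + (-0.75)·(2) + (-2.75)·(1)) / 3 = -8/3 = -2.6667
  S[V,V] = ((-1)·(-1) + (-2)·(-2) + (2)·(2) + (1)·(1)) / 3 = 10/3 = 3.3333
  S = [[6.25, -2.6667],
 [-2.6667, 3.3333]].

Step 3 — invert S. det(S) = 6.25·3.3333 - (-2.6667)² = 13.7222.
  S^{-1} = (1/det) · [[d, -b], [-b, a]] = [[0.2429, 0.1943],
 [0.1943, 0.4555]].

Step 4 — quadratic form (x̄ - mu_0)^T · S^{-1} · (x̄ - mu_0):
  S^{-1} · (x̄ - mu_0) = (0.668, 0.5344),
  (x̄ - mu_0)^T · [...] = (2.75)·(0.668) + (0)·(0.5344) = 1.837.

Step 5 — scale by n: T² = 4 · 1.837 = 7.3482.

T² ≈ 7.3482


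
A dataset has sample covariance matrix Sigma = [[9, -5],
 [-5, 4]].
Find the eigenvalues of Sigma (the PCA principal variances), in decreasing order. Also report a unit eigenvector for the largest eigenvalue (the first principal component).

Step 1 — characteristic polynomial of 2×2 Sigma:
  det(Sigma - λI) = λ² - trace · λ + det = 0.
  trace = 9 + 4 = 13, det = 9·4 - (-5)² = 11.
Step 2 — discriminant:
  Δ = trace² - 4·det = 169 - 44 = 125.
Step 3 — eigenvalues:
  λ = (trace ± √Δ)/2 = (13 ± 11.1803)/2,
  λ_1 = 12.0902,  λ_2 = 0.9098.

Step 4 — unit eigenvector for λ_1: solve (Sigma - λ_1 I)v = 0. First row:
  (9 - 12.0902)·v_x + (-5)·v_y = 0, i.e. (-3.0902)·v_x + (-5)·v_y = 0,
  so v ∝ (b, λ_1 - a) = (-5, 3.0902); multiply by -1 so the first entry is positive: u = (5, -3.0902).
  ||u|| = √((5)² + (-3.0902)²) = √(34.5492) ≈ 5.8779,
  v_1 = u/||u|| ≈ (0.8507, -0.5257) (||v_1|| = 1).

λ_1 = 12.0902,  λ_2 = 0.9098;  v_1 ≈ (0.8507, -0.5257)


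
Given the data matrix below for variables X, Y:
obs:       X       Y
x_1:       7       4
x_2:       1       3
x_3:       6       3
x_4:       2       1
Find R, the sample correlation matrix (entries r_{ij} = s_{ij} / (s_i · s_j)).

Step 1 — column means:
  mean(X) = (7 + 1 + 6 + 2) / 4 = 16/4 = 4
  mean(Y) = (4 + 3 + 3 + 1) / 4 = 11/4 = 2.75

Step 2 — sample variances and covariances s[i,j] = (1/(n-1)) · Σ_k (x_{k,i} - mean_i) · (x_{k,j} - mean_j), with n-1 = 3:
  s[X,X] = ((3)·(3) + (-3)·(-3) + (2)·(2) + (-2)·(-2)) / 3 = 26/3 = 8.6667
  s[X,Y] = ((3)·(1.25) + (-3)·(0.25) + (2)·(0.25) + (-2)·(-1.75)) / 3 = 7/3 = 2.3333
  s[Y,Y] = ((1.25)·(1.25) + (0.25)·(0.25) + (0.25)·(0.25) + (-1.75)·(-1.75)) / 3 = 4.75/3 = 1.5833
  Sample standard deviations s_i = √(s[i,i]):
  s(X) = √(8.6667) = 2.9439
  s(Y) = √(1.5833) = 1.2583

Step 3 — r_{ij} = s_{ij} / (s_i · s_j):
  r[X,X] = 1 (diagonal).
  r[X,Y] = 2.3333 / (2.9439 · 1.2583) = 2.3333 / 3.7044 = 0.6299
  r[Y,Y] = 1 (diagonal).

R is symmetric with unit diagonal. Assembling:

R = [[1, 0.6299],
 [0.6299, 1]]


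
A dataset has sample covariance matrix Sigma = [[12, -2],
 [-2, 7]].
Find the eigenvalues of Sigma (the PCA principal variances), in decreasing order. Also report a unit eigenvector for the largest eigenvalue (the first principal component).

Step 1 — characteristic polynomial of 2×2 Sigma:
  det(Sigma - λI) = λ² - trace · λ + det = 0.
  trace = 12 + 7 = 19, det = 12·7 - (-2)² = 80.
Step 2 — discriminant:
  Δ = trace² - 4·det = 361 - 320 = 41.
Step 3 — eigenvalues:
  λ = (trace ± √Δ)/2 = (19 ± 6.4031)/2,
  λ_1 = 12.7016,  λ_2 = 6.2984.

Step 4 — unit eigenvector for λ_1: solve (Sigma - λ_1 I)v = 0. First row:
  (12 - 12.7016)·v_x + (-2)·v_y = 0, i.e. (-0.7016)·v_x + (-2)·v_y = 0,
  so v ∝ (b, λ_1 - a) = (-2, 0.7016); multiply by -1 so the first entry is positive: u = (2, -0.7016).
  ||u|| = √((2)² + (-0.7016)²) = √(4.4922) ≈ 2.1195,
  v_1 = u/||u|| ≈ (0.9436, -0.331) (||v_1|| = 1).

λ_1 = 12.7016,  λ_2 = 6.2984;  v_1 ≈ (0.9436, -0.331)
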